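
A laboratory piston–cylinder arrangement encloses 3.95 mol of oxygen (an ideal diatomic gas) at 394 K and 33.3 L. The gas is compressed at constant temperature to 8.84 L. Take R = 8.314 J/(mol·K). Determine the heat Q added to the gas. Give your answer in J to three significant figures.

Isothermal ⇒ ΔU = 0, so Q = W = nRT ln(V₂/V₁).
Q = (3.95)(8.314)(394) ln(8.84/33.3) = 12939 × -1.326 = -17161 J.

Q ≈ -17200 J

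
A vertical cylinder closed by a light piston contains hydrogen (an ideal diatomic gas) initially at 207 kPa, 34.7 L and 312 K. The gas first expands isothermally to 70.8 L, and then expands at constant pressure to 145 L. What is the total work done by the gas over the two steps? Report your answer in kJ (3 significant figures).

Step 1 (isothermal): W = P₁V₁ ln(V₂/V₁) = (7183) ln(70.8/34.7) = 5122 J.
After step 1: P = 101.5 kPa, V = 70.8 L, T = 312 K.
Step 2 (isobaric): W = PΔV = (101.5 kPa)(145 − 70.8 L) = 7528 J.
W_total = 5122 + 7528 = 12650 J.

W_total ≈ 12.7 kJ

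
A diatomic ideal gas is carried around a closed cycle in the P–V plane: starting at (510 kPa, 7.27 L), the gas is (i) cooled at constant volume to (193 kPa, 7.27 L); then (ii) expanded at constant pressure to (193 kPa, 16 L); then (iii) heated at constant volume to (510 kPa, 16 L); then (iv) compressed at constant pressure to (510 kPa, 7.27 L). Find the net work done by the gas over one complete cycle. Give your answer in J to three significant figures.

Constant-volume legs do no work.
W(ii) = (193)(16 − 7.27) = 1685 J; W(iv) = (510)(7.27 − 16) = -4452 J.
W_net = 1685 − 4452 = -2767 J (the counter-clockwise enclosed area).

W_net ≈ -2770 J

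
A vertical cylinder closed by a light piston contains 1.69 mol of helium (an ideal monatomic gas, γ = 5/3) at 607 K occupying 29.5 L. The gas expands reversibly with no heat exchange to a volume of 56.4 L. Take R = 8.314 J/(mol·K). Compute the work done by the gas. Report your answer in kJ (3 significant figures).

Adiabatic: TV^(γ−1) = const with γ = 5/3.
T₂ = T₁ (V₁/V₂)^(γ−1) = 607 × (29.5/56.4)^0.667 = 607 × 0.6492 = 394 K.
W_by = nCᵥ(T₁ − T₂) = (1.69)(12.47)(607 − 394) = 4488 J.

W ≈ 4.49 kJ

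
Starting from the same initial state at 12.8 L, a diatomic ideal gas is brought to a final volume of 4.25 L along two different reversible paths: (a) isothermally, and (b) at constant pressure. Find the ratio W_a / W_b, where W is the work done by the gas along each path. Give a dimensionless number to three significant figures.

W_a / W_b ≈ 1.65

Path (a) isothermal: W = P₁V₁ ln(V₂/V₁) → W_a/(P₁V₁) = -1.103.
Path (b) isobaric: W = P₁(V₂ − V₁) → W_b/(P₁V₁) = -0.668.
W_a / W_b = -1.103 / -0.668 = 1.651.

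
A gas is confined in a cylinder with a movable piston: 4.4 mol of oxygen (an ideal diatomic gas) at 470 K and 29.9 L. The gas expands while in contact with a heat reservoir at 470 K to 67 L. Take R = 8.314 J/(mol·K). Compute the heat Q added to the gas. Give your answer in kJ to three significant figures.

Q ≈ 13.9 kJ

Isothermal ⇒ ΔU = 0, so Q = W = nRT ln(V₂/V₁).
Q = (4.4)(8.314)(470) ln(67/29.9) = 17193 × 0.8068 = 13872 J.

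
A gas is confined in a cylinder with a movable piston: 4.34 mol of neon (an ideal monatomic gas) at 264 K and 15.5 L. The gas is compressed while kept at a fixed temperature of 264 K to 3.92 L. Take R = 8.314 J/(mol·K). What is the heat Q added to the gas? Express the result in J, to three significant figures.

Isothermal ⇒ ΔU = 0, so Q = W = nRT ln(V₂/V₁).
Q = (4.34)(8.314)(264) ln(3.92/15.5) = 9526 × -1.375 = -13096 J.

Q ≈ -13100 J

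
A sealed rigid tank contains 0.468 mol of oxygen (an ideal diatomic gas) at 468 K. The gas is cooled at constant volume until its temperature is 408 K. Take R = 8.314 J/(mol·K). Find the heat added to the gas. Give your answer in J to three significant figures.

Constant volume ⇒ W = 0, so Q = ΔU = nCᵥΔT with Cᵥ = 5R/2 = 20.79 J/(mol·K).
ΔU = (0.468)(20.79)(408 − 468) = -583.6 J.

Q ≈ -584 J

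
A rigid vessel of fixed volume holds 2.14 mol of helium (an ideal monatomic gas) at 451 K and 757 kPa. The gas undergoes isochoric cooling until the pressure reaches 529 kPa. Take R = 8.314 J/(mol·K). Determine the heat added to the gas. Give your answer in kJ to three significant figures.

Constant volume ⇒ W = 0, so Q = ΔU = nCᵥΔT with Cᵥ = 3R/2 = 12.47 J/(mol·K).
At constant V, T₂/T₁ = P₂/P₁ ⇒ ΔT = T₁(P₂/P₁ − 1) = 451·(529/757 − 1) = -135.8 K.
ΔU = (2.14)(12.47)(-135.8) = -3625 J.

Q ≈ -3.63 kJ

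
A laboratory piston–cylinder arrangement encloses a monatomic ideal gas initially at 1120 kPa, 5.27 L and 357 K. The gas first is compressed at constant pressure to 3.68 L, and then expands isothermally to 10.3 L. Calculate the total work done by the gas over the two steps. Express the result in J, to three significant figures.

W_total ≈ 2460 J

Step 1 (isobaric): W = PΔV = (1120 kPa)(3.68 − 5.27 L) = -1781 J.
After step 1: P = 1120 kPa, V = 3.68 L, T = 249.3 K.
Step 2 (isothermal): W = P₁V₁ ln(V₂/V₁) = (4122) ln(10.3/3.68) = 4242 J.
W_total = -1781 + 4242 = 2461 J.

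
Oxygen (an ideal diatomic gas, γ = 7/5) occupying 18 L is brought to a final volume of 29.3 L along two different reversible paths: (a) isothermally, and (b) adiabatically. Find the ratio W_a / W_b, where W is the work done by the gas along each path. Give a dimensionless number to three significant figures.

Path (a) isothermal: W = P₁V₁ ln(V₂/V₁) → W_a/(P₁V₁) = 0.4872.
Path (b) adiabatic: W = P₁V₁(1 − (V₁/V₂)^(γ−1))/(γ−1) → W_b/(P₁V₁) = 0.4427.
W_a / W_b = 0.4872 / 0.4427 = 1.101.

W_a / W_b ≈ 1.10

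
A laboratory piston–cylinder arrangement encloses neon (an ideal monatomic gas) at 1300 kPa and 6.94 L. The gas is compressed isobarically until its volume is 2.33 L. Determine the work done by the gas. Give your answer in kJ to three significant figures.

W ≈ -5.99 kJ

Isobaric: W = P ΔV.
W = (1300 kPa)(2.33 − 6.94 L) = (1300)(-4.61) = -5993 J.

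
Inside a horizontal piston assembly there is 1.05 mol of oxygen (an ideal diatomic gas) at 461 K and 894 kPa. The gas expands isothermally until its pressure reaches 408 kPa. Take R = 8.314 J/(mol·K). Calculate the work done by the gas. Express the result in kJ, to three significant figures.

Isothermal process: W = nRT ln(V₂/V₁) = nRT ln(P₁/P₂).
W = (1.05)(8.314)(461) × ln(894/408)
  = 4024 × ln(2.191) = 4024 × 0.7844
W_by_gas = 3157 J.

W ≈ 3.16 kJ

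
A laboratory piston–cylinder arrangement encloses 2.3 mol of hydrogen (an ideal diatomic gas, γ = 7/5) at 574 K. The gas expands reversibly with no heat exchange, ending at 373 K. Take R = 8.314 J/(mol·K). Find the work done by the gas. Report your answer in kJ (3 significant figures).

Adiabatic ⇒ Q = 0, so W_by = −ΔU = nCᵥ(T₁ − T₂).
Cᵥ = 5R/2 = 20.79 J/(mol·K).
W = (2.3)(20.79)(574 − 373) = 9609 J.

W ≈ 9.61 kJ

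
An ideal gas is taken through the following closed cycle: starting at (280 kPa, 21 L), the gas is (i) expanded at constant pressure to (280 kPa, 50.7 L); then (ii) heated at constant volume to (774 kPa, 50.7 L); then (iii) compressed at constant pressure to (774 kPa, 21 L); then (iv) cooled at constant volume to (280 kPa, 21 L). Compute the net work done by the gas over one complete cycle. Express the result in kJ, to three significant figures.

W_net ≈ -14.7 kJ

Constant-volume legs do no work.
W(i) = (280)(50.7 − 21) = 8316 J; W(iii) = (774)(21 − 50.7) = -22988 J.
W_net = 8316 − 22988 = -14672 J (the counter-clockwise enclosed area).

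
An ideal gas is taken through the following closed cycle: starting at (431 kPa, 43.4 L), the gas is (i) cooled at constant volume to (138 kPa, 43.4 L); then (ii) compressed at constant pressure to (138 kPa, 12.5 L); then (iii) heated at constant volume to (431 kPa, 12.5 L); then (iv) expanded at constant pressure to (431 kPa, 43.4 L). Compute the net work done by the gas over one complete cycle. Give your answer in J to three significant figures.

W_net ≈ 9050 J

Constant-volume legs do no work.
W(ii) = (138)(12.5 − 43.4) = -4264 J; W(iv) = (431)(43.4 − 12.5) = 13318 J.
W_net = -4264 + 13318 = 9054 J (the clockwise enclosed area).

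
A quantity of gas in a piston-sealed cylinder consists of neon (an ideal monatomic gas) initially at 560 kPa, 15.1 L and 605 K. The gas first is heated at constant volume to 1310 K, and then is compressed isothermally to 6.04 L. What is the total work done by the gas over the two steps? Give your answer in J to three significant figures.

Step 1 (isochoric): W = 0 (constant volume).
After step 1: P = 1213 kPa (V unchanged).
Step 2 (isothermal): W = P₁V₁ ln(V₂/V₁) = (18310) ln(6.04/15.1) = -16777 J.
W_total = 0 − 16777 = -16777 J.

W_total ≈ -16800 J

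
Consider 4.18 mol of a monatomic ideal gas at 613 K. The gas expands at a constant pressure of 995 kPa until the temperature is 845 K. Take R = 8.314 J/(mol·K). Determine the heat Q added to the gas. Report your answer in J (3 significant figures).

Isobaric: W = nRΔT = (4.18)(8.314)(232) = 8063 J.
ΔU = nCᵥΔT with Cᵥ = 3R/2: ΔU = (4.18)(12.47)(232) = 12094 J.
Q = ΔU + W = 12094 + 8063 = 20156 J.

Q ≈ 20200 J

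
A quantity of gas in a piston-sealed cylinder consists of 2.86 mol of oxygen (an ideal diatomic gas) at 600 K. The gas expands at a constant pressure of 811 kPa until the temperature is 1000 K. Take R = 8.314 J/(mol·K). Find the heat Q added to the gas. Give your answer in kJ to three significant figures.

Q ≈ 33.3 kJ

Isobaric: W = nRΔT = (2.86)(8.314)(400) = 9511 J.
ΔU = nCᵥΔT with Cᵥ = 5R/2: ΔU = (2.86)(20.79)(400) = 23778 J.
Q = ΔU + W = 23778 + 9511 = 33289 J.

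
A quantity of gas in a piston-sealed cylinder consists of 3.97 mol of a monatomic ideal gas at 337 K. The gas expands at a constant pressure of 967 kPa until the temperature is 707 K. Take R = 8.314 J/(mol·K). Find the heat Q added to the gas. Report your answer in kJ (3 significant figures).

Q ≈ 30.5 kJ

Isobaric: W = nRΔT = (3.97)(8.314)(370) = 12212 J.
ΔU = nCᵥΔT with Cᵥ = 3R/2: ΔU = (3.97)(12.47)(370) = 18319 J.
Q = ΔU + W = 18319 + 12212 = 30531 J.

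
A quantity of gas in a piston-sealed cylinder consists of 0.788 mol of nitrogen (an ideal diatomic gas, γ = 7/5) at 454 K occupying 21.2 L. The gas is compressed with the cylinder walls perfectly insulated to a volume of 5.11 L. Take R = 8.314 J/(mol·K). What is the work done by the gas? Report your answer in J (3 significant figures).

W ≈ -5700 J

Adiabatic: TV^(γ−1) = const with γ = 7/5.
T₂ = T₁ (V₁/V₂)^(γ−1) = 454 × (21.2/5.11)^0.4 = 454 × 1.767 = 802.1 K.
W_by = nCᵥ(T₁ − T₂) = (0.788)(20.79)(454 − 802.1) = -5701 J.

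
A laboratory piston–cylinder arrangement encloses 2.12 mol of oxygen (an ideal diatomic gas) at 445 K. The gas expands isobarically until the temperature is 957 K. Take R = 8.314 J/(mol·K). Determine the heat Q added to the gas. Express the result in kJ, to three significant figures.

Q ≈ 31.6 kJ

Isobaric: W = nRΔT = (2.12)(8.314)(512) = 9024 J.
ΔU = nCᵥΔT with Cᵥ = 5R/2: ΔU = (2.12)(20.79)(512) = 22561 J.
Q = ΔU + W = 22561 + 9024 = 31585 J.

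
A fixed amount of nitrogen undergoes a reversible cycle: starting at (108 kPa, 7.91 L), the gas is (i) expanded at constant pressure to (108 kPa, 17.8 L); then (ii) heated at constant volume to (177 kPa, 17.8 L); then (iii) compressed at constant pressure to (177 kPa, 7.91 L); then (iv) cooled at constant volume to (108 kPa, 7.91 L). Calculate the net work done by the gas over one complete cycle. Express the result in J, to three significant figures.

Constant-volume legs do no work.
W(i) = (108)(17.8 − 7.91) = 1068 J; W(iii) = (177)(7.91 − 17.8) = -1751 J.
W_net = 1068 − 1751 = -682.4 J (the counter-clockwise enclosed area).

W_net ≈ -682 J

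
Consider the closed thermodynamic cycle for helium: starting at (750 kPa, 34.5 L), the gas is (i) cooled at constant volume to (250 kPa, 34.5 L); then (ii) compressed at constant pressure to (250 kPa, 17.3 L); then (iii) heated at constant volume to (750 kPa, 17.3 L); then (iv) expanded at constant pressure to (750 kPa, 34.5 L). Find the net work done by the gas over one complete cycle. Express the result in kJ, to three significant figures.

Constant-volume legs do no work.
W(ii) = (250)(17.3 − 34.5) = -4300 J; W(iv) = (750)(34.5 − 17.3) = 12900 J.
W_net = -4300 + 12900 = 8600 J (the clockwise enclosed area).

W_net ≈ 8.60 kJ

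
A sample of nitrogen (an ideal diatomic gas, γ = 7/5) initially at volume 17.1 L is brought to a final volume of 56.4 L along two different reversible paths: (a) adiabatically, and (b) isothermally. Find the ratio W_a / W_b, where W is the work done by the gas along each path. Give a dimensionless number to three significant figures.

Path (a) adiabatic: W = P₁V₁(1 − (V₁/V₂)^(γ−1))/(γ−1) → W_a/(P₁V₁) = 0.9489.
Path (b) isothermal: W = P₁V₁ ln(V₂/V₁) → W_b/(P₁V₁) = 1.193.
W_a / W_b = 0.9489 / 1.193 = 0.7952.

W_a / W_b ≈ 0.795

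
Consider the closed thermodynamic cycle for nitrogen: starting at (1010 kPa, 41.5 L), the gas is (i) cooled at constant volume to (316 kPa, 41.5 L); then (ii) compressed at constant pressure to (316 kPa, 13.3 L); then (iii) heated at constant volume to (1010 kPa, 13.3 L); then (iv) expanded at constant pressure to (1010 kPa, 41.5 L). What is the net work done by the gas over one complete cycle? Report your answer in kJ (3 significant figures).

Constant-volume legs do no work.
W(ii) = (316)(13.3 − 41.5) = -8911 J; W(iv) = (1010)(41.5 − 13.3) = 28482 J.
W_net = -8911 + 28482 = 19571 J (the clockwise enclosed area).

W_net ≈ 19.6 kJ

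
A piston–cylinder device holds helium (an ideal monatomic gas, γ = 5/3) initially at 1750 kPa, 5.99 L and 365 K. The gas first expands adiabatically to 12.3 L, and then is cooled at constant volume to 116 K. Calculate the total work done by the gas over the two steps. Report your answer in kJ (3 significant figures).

W_total ≈ 5.99 kJ

Step 1 (adiabatic): W = (P₁V₁ − P₂V₂)/(γ−1) = (10482 − 6489)/0.667 = 5991 J.
Step 2 (isochoric): W = 0 (constant volume).
W_total = 5991 + 0 = 5991 J.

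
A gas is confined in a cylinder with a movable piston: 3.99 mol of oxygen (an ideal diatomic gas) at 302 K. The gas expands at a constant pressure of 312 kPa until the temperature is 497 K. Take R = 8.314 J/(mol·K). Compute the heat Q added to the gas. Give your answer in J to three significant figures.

Q ≈ 22600 J

Isobaric: W = nRΔT = (3.99)(8.314)(195) = 6469 J.
ΔU = nCᵥΔT with Cᵥ = 5R/2: ΔU = (3.99)(20.79)(195) = 16172 J.
Q = ΔU + W = 16172 + 6469 = 22640 J.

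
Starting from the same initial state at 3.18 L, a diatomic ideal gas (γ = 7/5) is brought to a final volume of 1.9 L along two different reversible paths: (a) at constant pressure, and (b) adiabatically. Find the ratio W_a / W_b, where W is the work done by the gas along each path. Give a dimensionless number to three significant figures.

Path (a) isobaric: W = P₁(V₂ − V₁) → W_a/(P₁V₁) = -0.4025.
Path (b) adiabatic: W = P₁V₁(1 − (V₁/V₂)^(γ−1))/(γ−1) → W_b/(P₁V₁) = -0.5719.
W_a / W_b = -0.4025 / -0.5719 = 0.7038.

W_a / W_b ≈ 0.704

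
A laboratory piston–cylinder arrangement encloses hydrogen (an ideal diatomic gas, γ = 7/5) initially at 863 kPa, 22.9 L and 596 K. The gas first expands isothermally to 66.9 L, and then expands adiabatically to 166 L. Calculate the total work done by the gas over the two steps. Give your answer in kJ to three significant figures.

W_total ≈ 36.2 kJ

Step 1 (isothermal): W = P₁V₁ ln(V₂/V₁) = (19763) ln(66.9/22.9) = 21187 J.
After step 1: P = 295.4 kPa, V = 66.9 L, T = 596 K.
Step 2 (adiabatic): W = (P₁V₁ − P₂V₂)/(γ−1) = (19763 − 13740)/0.4 = 15058 J.
W_total = 21187 + 15058 = 36245 J.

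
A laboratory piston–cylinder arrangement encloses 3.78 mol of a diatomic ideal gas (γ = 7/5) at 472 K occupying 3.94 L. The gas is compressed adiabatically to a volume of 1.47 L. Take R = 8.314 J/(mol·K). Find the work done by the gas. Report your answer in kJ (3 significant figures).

W ≈ -17.9 kJ

Adiabatic: TV^(γ−1) = const with γ = 7/5.
T₂ = T₁ (V₁/V₂)^(γ−1) = 472 × (3.94/1.47)^0.4 = 472 × 1.483 = 700.2 K.
W_by = nCᵥ(T₁ − T₂) = (3.78)(20.79)(472 − 700.2) = -17928 J.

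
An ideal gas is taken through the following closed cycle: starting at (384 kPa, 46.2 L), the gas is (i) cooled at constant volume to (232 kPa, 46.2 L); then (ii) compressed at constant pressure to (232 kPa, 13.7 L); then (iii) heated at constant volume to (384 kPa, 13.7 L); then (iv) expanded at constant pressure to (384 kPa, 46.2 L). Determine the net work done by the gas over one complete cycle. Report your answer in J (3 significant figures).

W_net ≈ 4940 J

Constant-volume legs do no work.
W(ii) = (232)(13.7 − 46.2) = -7540 J; W(iv) = (384)(46.2 − 13.7) = 12480 J.
W_net = -7540 + 12480 = 4940 J (the clockwise enclosed area).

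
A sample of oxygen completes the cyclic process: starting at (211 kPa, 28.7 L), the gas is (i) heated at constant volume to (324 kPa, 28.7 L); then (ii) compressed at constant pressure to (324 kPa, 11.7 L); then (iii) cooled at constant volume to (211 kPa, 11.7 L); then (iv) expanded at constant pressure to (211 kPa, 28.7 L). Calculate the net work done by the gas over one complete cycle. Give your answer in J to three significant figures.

W_net ≈ -1920 J

Constant-volume legs do no work.
W(ii) = (324)(11.7 − 28.7) = -5508 J; W(iv) = (211)(28.7 − 11.7) = 3587 J.
W_net = -5508 + 3587 = -1921 J (the counter-clockwise enclosed area).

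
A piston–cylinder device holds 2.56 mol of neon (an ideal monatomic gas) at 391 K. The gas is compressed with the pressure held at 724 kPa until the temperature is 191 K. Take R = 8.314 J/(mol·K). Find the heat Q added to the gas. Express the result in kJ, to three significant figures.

Isobaric: W = nRΔT = (2.56)(8.314)(-200) = -4257 J.
ΔU = nCᵥΔT with Cᵥ = 3R/2: ΔU = (2.56)(12.47)(-200) = -6385 J.
Q = ΔU + W = -6385 − 4257 = -10642 J.

Q ≈ -10.6 kJ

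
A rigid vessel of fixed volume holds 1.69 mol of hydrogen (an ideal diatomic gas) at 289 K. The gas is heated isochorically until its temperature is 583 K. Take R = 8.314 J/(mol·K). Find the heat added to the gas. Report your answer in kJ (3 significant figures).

Q ≈ 10.3 kJ

Constant volume ⇒ W = 0, so Q = ΔU = nCᵥΔT with Cᵥ = 5R/2 = 20.79 J/(mol·K).
ΔU = (1.69)(20.79)(583 − 289) = 10327 J.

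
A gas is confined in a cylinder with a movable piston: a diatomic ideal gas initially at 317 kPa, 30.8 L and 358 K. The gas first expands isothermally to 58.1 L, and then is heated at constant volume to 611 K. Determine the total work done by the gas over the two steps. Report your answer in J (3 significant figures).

Step 1 (isothermal): W = P₁V₁ ln(V₂/V₁) = (9764) ln(58.1/30.8) = 6196 J.
Step 2 (isochoric): W = 0 (constant volume).
W_total = 6196 + 0 = 6196 J.

W_total ≈ 6200 J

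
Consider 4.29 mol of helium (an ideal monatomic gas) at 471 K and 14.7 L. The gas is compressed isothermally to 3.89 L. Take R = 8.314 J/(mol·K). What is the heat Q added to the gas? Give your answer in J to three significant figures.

Isothermal ⇒ ΔU = 0, so Q = W = nRT ln(V₂/V₁).
Q = (4.29)(8.314)(471) ln(3.89/14.7) = 16799 × -1.329 = -22333 J.

Q ≈ -22300 J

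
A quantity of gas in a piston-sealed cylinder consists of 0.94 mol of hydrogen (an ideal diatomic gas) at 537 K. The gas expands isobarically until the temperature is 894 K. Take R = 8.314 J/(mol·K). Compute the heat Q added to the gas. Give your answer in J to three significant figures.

Isobaric: W = nRΔT = (0.94)(8.314)(357) = 2790 J.
ΔU = nCᵥΔT with Cᵥ = 5R/2: ΔU = (0.94)(20.79)(357) = 6975 J.
Q = ΔU + W = 6975 + 2790 = 9765 J.

Q ≈ 9770 J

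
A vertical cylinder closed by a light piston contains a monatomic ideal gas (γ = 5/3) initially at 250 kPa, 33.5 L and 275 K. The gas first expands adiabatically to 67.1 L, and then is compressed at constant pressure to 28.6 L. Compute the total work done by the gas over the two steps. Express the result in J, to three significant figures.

Step 1 (adiabatic): W = (P₁V₁ − P₂V₂)/(γ−1) = (8375 − 5271)/0.667 = 4656 J.
After step 1: P = 78.55 kPa, V = 67.1 L, T = 173.1 K.
Step 2 (isobaric): W = PΔV = (78.55 kPa)(28.6 − 67.1 L) = -3024 J.
W_total = 4656 − 3024 = 1632 J.

W_total ≈ 1630 J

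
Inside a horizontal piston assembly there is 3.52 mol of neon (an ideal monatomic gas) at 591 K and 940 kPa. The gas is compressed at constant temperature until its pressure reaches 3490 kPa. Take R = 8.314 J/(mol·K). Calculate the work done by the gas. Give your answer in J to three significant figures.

Isothermal process: W = nRT ln(V₂/V₁) = nRT ln(P₁/P₂).
W = (3.52)(8.314)(591) × ln(940/3490)
  = 17296 × ln(0.2693) = 17296 × -1.312
W_by_gas = -22688 J.

W ≈ -22700 J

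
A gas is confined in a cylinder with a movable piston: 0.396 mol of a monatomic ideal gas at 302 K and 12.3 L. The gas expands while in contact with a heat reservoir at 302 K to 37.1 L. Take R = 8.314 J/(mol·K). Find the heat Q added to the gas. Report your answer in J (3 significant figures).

Isothermal ⇒ ΔU = 0, so Q = W = nRT ln(V₂/V₁).
Q = (0.396)(8.314)(302) ln(37.1/12.3) = 994.3 × 1.104 = 1098 J.

Q ≈ 1100 J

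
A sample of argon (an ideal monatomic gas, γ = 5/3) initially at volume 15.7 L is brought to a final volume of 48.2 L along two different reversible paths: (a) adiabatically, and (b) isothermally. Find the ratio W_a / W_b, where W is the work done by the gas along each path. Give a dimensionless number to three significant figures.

Path (a) adiabatic: W = P₁V₁(1 − (V₁/V₂)^(γ−1))/(γ−1) → W_a/(P₁V₁) = 0.7899.
Path (b) isothermal: W = P₁V₁ ln(V₂/V₁) → W_b/(P₁V₁) = 1.122.
W_a / W_b = 0.7899 / 1.122 = 0.7042.

W_a / W_b ≈ 0.704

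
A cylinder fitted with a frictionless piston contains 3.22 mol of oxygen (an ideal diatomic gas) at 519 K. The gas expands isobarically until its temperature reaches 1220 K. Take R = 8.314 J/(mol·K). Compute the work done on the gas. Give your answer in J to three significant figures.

Isobaric: W = P ΔV = nR ΔT.
W = (3.22)(8.314)(1220 − 519) = 18767 J.
Work on gas = −W_by = -18767 J.

W ≈ -18800 J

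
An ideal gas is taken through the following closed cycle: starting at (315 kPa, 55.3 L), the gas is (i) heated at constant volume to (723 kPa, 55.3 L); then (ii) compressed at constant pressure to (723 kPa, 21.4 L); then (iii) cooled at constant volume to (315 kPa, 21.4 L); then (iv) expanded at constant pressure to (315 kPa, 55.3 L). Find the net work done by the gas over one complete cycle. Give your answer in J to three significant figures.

W_net ≈ -13800 J

Constant-volume legs do no work.
W(ii) = (723)(21.4 − 55.3) = -24510 J; W(iv) = (315)(55.3 − 21.4) = 10678 J.
W_net = -24510 + 10678 = -13831 J (the counter-clockwise enclosed area).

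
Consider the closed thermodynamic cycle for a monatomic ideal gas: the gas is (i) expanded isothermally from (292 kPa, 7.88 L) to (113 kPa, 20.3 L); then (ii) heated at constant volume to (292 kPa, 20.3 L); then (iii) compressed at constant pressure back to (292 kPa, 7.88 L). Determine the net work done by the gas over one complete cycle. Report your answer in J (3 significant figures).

Leg (i): W = PᵢVᵢ ln(V_f/Vᵢ) = (2301) ln(20.3/7.88) = 2177 J.
Leg (ii): W = 0.
Leg (iii): W = PΔV = (292)(7.88 − 20.3) = -3627 J.
W_net = 2177 − 3627 = -1449 J.

W_net ≈ -1450 J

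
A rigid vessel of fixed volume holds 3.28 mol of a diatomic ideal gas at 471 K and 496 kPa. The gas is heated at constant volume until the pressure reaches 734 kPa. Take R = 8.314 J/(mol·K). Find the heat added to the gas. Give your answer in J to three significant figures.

Constant volume ⇒ W = 0, so Q = ΔU = nCᵥΔT with Cᵥ = 5R/2 = 20.79 J/(mol·K).
At constant V, T₂/T₁ = P₂/P₁ ⇒ ΔT = T₁(P₂/P₁ − 1) = 471·(734/496 − 1) = 226 K.
ΔU = (3.28)(20.79)(226) = 15408 J.

Q ≈ 15400 J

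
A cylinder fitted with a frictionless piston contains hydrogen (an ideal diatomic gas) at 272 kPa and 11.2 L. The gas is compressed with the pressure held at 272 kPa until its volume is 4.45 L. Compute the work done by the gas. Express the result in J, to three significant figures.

W ≈ -1840 J

Isobaric: W = P ΔV.
W = (272 kPa)(4.45 − 11.2 L) = (272)(-6.75) = -1836 J.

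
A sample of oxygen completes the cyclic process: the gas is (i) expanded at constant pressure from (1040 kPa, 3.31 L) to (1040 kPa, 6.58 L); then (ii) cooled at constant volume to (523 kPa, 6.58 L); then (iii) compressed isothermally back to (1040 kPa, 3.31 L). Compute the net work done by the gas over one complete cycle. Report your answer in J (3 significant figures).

Leg (i): W = PΔV = (1040)(6.58 − 3.31) = 3401 J.
Leg (ii): W = 0.
Leg (iii): W = PᵢVᵢ ln(V_f/Vᵢ) = (3441) ln(3.31/6.58) = -2364 J.
W_net = 3401 − 2364 = 1036 J.

W_net ≈ 1040 J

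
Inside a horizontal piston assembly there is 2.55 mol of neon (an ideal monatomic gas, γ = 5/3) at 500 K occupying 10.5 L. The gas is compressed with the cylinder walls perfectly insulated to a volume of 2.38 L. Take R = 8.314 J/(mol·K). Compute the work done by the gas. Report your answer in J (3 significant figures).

Adiabatic: TV^(γ−1) = const with γ = 5/3.
T₂ = T₁ (V₁/V₂)^(γ−1) = 500 × (10.5/2.38)^0.667 = 500 × 2.69 = 1345 K.
W_by = nCᵥ(T₁ − T₂) = (2.55)(12.47)(500 − 1345) = -26871 J.

W ≈ -26900 J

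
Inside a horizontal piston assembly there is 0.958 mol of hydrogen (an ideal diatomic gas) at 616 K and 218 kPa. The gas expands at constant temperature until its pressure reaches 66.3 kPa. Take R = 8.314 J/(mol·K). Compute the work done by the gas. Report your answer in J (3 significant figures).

Isothermal process: W = nRT ln(V₂/V₁) = nRT ln(P₁/P₂).
W = (0.958)(8.314)(616) × ln(218/66.3)
  = 4906 × ln(3.288) = 4906 × 1.19
W_by_gas = 5840 J.

W ≈ 5840 J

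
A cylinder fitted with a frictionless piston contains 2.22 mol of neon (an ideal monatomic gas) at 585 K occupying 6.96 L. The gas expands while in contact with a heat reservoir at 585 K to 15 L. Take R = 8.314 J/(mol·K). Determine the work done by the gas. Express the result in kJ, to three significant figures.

Isothermal: W = nRT ln(V₂/V₁).
W = (2.22)(8.314)(585) × ln(15/6.96)
  = 10797 × 0.7679
W_by_gas = 8291 J.

W ≈ 8.29 kJ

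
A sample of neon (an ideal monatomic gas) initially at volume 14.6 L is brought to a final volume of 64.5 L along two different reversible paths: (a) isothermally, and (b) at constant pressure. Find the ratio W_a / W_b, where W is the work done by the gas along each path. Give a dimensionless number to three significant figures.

Path (a) isothermal: W = P₁V₁ ln(V₂/V₁) → W_a/(P₁V₁) = 1.486.
Path (b) isobaric: W = P₁(V₂ − V₁) → W_b/(P₁V₁) = 3.418.
W_a / W_b = 1.486 / 3.418 = 0.4347.

W_a / W_b ≈ 0.435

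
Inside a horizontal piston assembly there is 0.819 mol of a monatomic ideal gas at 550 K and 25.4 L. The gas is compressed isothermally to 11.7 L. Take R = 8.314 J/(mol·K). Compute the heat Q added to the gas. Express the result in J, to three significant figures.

Q ≈ -2900 J

Isothermal ⇒ ΔU = 0, so Q = W = nRT ln(V₂/V₁).
Q = (0.819)(8.314)(550) ln(11.7/25.4) = 3745 × -0.7752 = -2903 J.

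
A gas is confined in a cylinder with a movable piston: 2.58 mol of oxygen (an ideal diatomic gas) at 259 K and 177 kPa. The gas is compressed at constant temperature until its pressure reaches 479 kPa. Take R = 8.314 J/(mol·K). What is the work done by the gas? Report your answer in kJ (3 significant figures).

Isothermal process: W = nRT ln(V₂/V₁) = nRT ln(P₁/P₂).
W = (2.58)(8.314)(259) × ln(177/479)
  = 5556 × ln(0.3695) = 5556 × -0.9956
W_by_gas = -5531 J.

W ≈ -5.53 kJ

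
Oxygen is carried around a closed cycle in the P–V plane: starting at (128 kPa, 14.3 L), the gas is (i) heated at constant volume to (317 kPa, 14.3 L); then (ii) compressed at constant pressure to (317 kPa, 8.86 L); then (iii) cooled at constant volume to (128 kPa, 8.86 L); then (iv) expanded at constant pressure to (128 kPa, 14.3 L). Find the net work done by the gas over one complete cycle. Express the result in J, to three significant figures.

Constant-volume legs do no work.
W(ii) = (317)(8.86 − 14.3) = -1724 J; W(iv) = (128)(14.3 − 8.86) = 696.3 J.
W_net = -1724 + 696.3 = -1028 J (the counter-clockwise enclosed area).

W_net ≈ -1030 J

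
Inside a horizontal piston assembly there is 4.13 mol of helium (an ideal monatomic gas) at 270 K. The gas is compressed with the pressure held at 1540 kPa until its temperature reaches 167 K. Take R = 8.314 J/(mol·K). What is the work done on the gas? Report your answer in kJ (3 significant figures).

Isobaric: W = P ΔV = nR ΔT.
W = (4.13)(8.314)(167 − 270) = -3537 J.
Work on gas = −W_by = 3537 J.

W ≈ 3.54 kJ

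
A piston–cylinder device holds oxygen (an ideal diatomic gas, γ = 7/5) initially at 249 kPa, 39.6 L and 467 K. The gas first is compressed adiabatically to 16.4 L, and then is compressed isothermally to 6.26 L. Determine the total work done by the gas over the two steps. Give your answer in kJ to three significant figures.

Step 1 (adiabatic): W = (P₁V₁ − P₂V₂)/(γ−1) = (9860 − 14029)/0.4 = -10422 J.
After step 1: P = 855.4 kPa, V = 16.4 L, T = 664.4 K.
Step 2 (isothermal): W = P₁V₁ ln(V₂/V₁) = (14029) ln(6.26/16.4) = -13512 J.
W_total = -10422 − 13512 = -23934 J.

W_total ≈ -23.9 kJ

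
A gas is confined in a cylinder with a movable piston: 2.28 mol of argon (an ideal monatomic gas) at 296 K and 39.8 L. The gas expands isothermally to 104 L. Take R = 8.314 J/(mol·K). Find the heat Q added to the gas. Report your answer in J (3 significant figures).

Isothermal ⇒ ΔU = 0, so Q = W = nRT ln(V₂/V₁).
Q = (2.28)(8.314)(296) ln(104/39.8) = 5611 × 0.9605 = 5389 J.

Q ≈ 5390 J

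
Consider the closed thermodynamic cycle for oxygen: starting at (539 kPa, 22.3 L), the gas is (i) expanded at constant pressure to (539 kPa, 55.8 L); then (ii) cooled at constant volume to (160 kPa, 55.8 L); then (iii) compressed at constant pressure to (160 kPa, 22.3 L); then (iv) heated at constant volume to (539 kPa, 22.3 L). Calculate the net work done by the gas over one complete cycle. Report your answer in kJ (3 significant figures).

W_net ≈ 12.7 kJ

Constant-volume legs do no work.
W(i) = (539)(55.8 − 22.3) = 18056 J; W(iii) = (160)(22.3 − 55.8) = -5360 J.
W_net = 18056 − 5360 = 12696 J (the clockwise enclosed area).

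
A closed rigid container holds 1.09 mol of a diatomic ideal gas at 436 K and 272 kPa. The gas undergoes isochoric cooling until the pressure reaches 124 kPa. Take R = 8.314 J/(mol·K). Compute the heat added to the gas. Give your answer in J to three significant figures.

Constant volume ⇒ W = 0, so Q = ΔU = nCᵥΔT with Cᵥ = 5R/2 = 20.79 J/(mol·K).
At constant V, T₂/T₁ = P₂/P₁ ⇒ ΔT = T₁(P₂/P₁ − 1) = 436·(124/272 − 1) = -237.2 K.
ΔU = (1.09)(20.79)(-237.2) = -5375 J.

Q ≈ -5370 J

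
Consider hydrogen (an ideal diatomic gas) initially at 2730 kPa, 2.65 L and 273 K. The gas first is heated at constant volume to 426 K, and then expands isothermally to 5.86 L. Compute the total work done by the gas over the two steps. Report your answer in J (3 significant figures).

Step 1 (isochoric): W = 0 (constant volume).
After step 1: P = 4260 kPa (V unchanged).
Step 2 (isothermal): W = P₁V₁ ln(V₂/V₁) = (11289) ln(5.86/2.65) = 8959 J.
W_total = 0 + 8959 = 8959 J.

W_total ≈ 8960 J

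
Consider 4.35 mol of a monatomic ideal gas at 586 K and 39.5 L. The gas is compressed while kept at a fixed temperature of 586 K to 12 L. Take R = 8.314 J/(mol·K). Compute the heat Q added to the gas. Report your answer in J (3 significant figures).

Isothermal ⇒ ΔU = 0, so Q = W = nRT ln(V₂/V₁).
Q = (4.35)(8.314)(586) ln(12/39.5) = 21193 × -1.191 = -25249 J.

Q ≈ -25200 J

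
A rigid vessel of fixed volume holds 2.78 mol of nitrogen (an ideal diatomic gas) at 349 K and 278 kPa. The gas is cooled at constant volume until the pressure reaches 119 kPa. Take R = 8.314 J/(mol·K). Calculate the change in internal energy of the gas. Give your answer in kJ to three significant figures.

Constant volume ⇒ W = 0, so Q = ΔU = nCᵥΔT with Cᵥ = 5R/2 = 20.79 J/(mol·K).
At constant V, T₂/T₁ = P₂/P₁ ⇒ ΔT = T₁(P₂/P₁ − 1) = 349·(119/278 − 1) = -199.6 K.
ΔU = (2.78)(20.79)(-199.6) = -11534 J.

ΔU ≈ -11.5 kJ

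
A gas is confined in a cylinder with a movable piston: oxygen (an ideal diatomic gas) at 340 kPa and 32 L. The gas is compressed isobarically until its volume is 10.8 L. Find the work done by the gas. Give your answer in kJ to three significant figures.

Isobaric: W = P ΔV.
W = (340 kPa)(10.8 − 32 L) = (340)(-21.2) = -7208 J.

W ≈ -7.21 kJ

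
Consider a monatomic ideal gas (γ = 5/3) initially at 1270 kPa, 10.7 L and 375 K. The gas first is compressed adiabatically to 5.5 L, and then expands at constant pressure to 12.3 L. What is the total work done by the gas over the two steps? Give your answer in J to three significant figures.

Step 1 (adiabatic): W = (P₁V₁ − P₂V₂)/(γ−1) = (13589 − 21177)/0.667 = -11382 J.
After step 1: P = 3850 kPa, V = 5.5 L, T = 584.4 K.
Step 2 (isobaric): W = PΔV = (3850 kPa)(12.3 − 5.5 L) = 26183 J.
W_total = -11382 + 26183 = 14800 J.

W_total ≈ 14800 J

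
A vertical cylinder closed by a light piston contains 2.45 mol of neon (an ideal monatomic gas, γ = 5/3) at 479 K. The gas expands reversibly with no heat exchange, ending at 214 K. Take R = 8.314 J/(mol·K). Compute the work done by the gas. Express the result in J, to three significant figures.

W ≈ 8100 J

Adiabatic ⇒ Q = 0, so W_by = −ΔU = nCᵥ(T₁ − T₂).
Cᵥ = 3R/2 = 12.47 J/(mol·K).
W = (2.45)(12.47)(479 − 214) = 8097 J.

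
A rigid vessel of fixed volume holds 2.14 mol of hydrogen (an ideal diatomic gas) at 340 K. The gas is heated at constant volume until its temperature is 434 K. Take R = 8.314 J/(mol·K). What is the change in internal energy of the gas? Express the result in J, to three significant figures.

Constant volume ⇒ W = 0, so Q = ΔU = nCᵥΔT with Cᵥ = 5R/2 = 20.79 J/(mol·K).
ΔU = (2.14)(20.79)(434 − 340) = 4181 J.

ΔU ≈ 4180 J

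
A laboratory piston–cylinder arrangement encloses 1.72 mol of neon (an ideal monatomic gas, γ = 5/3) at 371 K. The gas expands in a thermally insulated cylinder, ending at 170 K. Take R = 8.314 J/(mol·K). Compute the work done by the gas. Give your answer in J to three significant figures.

W ≈ 4310 J

Adiabatic ⇒ Q = 0, so W_by = −ΔU = nCᵥ(T₁ − T₂).
Cᵥ = 3R/2 = 12.47 J/(mol·K).
W = (1.72)(12.47)(371 − 170) = 4311 J.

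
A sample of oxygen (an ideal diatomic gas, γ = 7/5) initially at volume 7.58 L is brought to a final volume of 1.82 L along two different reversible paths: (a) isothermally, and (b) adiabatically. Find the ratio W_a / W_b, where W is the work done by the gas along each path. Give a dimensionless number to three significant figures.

W_a / W_b ≈ 0.742

Path (a) isothermal: W = P₁V₁ ln(V₂/V₁) → W_a/(P₁V₁) = -1.427.
Path (b) adiabatic: W = P₁V₁(1 − (V₁/V₂)^(γ−1))/(γ−1) → W_b/(P₁V₁) = -1.924.
W_a / W_b = -1.427 / -1.924 = 0.7417.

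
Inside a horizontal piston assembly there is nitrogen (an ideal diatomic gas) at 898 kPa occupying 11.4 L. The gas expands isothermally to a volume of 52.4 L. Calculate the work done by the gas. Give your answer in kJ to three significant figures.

Isothermal: W = nRT ln(V₂/V₁) = P₁V₁ ln(V₂/V₁).
P₁V₁ = (898 kPa)(11.4 L) = 10237 J.
W = 10237 × ln(52.4/11.4) = 10237 × 1.525
W_by_gas = 15615 J.

W ≈ 15.6 kJ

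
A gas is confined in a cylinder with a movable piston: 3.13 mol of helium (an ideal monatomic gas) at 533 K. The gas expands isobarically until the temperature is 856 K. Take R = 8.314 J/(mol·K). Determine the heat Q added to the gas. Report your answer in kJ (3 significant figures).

Q ≈ 21.0 kJ

Isobaric: W = nRΔT = (3.13)(8.314)(323) = 8405 J.
ΔU = nCᵥΔT with Cᵥ = 3R/2: ΔU = (3.13)(12.47)(323) = 12608 J.
Q = ΔU + W = 12608 + 8405 = 21013 J.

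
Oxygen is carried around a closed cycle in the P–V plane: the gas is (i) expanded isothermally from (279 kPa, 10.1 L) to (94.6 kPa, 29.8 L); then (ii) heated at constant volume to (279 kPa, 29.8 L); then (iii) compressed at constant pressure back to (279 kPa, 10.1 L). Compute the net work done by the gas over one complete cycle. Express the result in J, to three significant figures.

Leg (i): W = PᵢVᵢ ln(V_f/Vᵢ) = (2818) ln(29.8/10.1) = 3049 J.
Leg (ii): W = 0.
Leg (iii): W = PΔV = (279)(10.1 − 29.8) = -5496 J.
W_net = 3049 − 5496 = -2447 J.

W_net ≈ -2450 J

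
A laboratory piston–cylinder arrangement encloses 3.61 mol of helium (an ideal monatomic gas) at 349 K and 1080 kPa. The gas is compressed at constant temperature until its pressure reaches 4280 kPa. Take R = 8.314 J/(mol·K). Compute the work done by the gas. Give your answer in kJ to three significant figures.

Isothermal process: W = nRT ln(V₂/V₁) = nRT ln(P₁/P₂).
W = (3.61)(8.314)(349) × ln(1080/4280)
  = 10475 × ln(0.2523) = 10475 × -1.377
W_by_gas = -14424 J.

W ≈ -14.4 kJ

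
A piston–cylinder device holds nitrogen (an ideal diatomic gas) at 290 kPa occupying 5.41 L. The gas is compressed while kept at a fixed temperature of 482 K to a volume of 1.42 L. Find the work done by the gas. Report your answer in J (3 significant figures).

W ≈ -2100 J

Isothermal: W = nRT ln(V₂/V₁) = P₁V₁ ln(V₂/V₁).
P₁V₁ = (290 kPa)(5.41 L) = 1569 J.
W = 1569 × ln(1.42/5.41) = 1569 × -1.338
W_by_gas = -2099 J.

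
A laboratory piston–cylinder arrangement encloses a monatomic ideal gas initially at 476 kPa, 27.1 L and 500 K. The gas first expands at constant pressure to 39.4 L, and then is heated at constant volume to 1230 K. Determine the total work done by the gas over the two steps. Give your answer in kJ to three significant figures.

W_total ≈ 5.85 kJ

Step 1 (isobaric): W = PΔV = (476 kPa)(39.4 − 27.1 L) = 5855 J.
Step 2 (isochoric): W = 0 (constant volume).
W_total = 5855 + 0 = 5855 J.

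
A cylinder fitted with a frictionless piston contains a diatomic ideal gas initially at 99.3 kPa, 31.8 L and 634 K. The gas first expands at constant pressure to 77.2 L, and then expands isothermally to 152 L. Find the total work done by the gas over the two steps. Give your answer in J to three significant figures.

W_total ≈ 9700 J

Step 1 (isobaric): W = PΔV = (99.3 kPa)(77.2 − 31.8 L) = 4508 J.
After step 1: P = 99.3 kPa, V = 77.2 L, T = 1539 K.
Step 2 (isothermal): W = P₁V₁ ln(V₂/V₁) = (7666) ln(152/77.2) = 5194 J.
W_total = 4508 + 5194 = 9702 J.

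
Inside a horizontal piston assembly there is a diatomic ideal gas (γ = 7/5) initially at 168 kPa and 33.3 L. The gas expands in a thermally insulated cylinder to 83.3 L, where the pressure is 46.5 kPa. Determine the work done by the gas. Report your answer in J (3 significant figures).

W ≈ 4300 J

Adiabatic: W = (P₁V₁ − P₂V₂)/(γ − 1) with γ = 7/5.
P₁V₁ = 5594 J, P₂V₂ = 3873 J.
W = (5594 − 3873) / 0.4 = 4302 J.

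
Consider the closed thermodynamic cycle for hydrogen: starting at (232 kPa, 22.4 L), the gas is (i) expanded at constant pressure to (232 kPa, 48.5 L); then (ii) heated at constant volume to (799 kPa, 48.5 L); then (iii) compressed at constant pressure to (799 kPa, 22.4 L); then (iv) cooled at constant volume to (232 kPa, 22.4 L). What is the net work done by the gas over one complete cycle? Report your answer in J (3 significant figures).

W_net ≈ -14800 J

Constant-volume legs do no work.
W(i) = (232)(48.5 − 22.4) = 6055 J; W(iii) = (799)(22.4 − 48.5) = -20854 J.
W_net = 6055 − 20854 = -14799 J (the counter-clockwise enclosed area).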